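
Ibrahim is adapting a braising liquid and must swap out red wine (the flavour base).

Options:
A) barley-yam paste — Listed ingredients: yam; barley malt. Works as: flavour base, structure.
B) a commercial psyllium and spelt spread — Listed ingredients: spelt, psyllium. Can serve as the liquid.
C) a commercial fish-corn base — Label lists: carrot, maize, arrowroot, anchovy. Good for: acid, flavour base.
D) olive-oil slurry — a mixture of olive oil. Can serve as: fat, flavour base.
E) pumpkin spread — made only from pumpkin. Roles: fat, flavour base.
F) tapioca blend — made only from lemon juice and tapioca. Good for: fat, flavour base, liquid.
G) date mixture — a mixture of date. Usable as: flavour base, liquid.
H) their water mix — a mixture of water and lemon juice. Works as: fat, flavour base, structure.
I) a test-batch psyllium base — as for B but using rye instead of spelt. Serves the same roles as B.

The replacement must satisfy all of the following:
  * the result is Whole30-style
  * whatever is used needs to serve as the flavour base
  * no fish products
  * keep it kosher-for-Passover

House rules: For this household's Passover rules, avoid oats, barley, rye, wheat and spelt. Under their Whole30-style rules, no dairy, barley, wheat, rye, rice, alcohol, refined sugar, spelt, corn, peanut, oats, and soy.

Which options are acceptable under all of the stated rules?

D, E, F, G, H

A: has barley malt, so not kosher-for-Passover; has barley malt, so not Whole30-style — out
B: not usable as a flavour base; has spelt, so not kosher-for-Passover (and 1 more) — reject
C: has maize, so not Whole30-style; has anchovy, so not fish-free — out
D: every rule checks out — valid
E: no fish, Whole30-style — keep
F: only lemon juice and tapioca; none excluded — keep
G: all constraints satisfied — OK
H: only lemon juice and water; none excluded — keep
I: not usable as a flavour base; has rye, so not kosher-for-Passover (and 1 more) — reject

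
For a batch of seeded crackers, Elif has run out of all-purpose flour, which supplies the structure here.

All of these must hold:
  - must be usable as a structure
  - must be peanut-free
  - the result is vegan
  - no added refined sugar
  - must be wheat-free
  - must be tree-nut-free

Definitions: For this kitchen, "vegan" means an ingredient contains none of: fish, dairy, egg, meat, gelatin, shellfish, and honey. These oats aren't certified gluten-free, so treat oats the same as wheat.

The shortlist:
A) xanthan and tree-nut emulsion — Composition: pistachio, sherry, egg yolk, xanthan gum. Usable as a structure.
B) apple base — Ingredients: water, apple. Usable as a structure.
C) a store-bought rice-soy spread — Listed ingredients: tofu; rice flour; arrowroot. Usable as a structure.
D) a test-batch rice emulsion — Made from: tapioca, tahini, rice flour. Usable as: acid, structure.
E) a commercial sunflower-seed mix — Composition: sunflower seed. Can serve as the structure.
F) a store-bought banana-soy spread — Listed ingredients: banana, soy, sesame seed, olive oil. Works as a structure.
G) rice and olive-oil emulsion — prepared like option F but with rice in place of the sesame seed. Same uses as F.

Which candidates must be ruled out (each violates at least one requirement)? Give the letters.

A: has egg yolk, so not vegan; has pistachio, so not tree-nut-free — reject
B: works as a structure, no refined sugar, vegan — OK
C: nothing on the exclusion list — valid
D: only rice flour, tahini, and tapioca; none excluded — valid
E: no peanut, wheat-free — OK
F: sesame seed and soy etc. — none of it excluded — valid
G: nothing on the exclusion list — valid

A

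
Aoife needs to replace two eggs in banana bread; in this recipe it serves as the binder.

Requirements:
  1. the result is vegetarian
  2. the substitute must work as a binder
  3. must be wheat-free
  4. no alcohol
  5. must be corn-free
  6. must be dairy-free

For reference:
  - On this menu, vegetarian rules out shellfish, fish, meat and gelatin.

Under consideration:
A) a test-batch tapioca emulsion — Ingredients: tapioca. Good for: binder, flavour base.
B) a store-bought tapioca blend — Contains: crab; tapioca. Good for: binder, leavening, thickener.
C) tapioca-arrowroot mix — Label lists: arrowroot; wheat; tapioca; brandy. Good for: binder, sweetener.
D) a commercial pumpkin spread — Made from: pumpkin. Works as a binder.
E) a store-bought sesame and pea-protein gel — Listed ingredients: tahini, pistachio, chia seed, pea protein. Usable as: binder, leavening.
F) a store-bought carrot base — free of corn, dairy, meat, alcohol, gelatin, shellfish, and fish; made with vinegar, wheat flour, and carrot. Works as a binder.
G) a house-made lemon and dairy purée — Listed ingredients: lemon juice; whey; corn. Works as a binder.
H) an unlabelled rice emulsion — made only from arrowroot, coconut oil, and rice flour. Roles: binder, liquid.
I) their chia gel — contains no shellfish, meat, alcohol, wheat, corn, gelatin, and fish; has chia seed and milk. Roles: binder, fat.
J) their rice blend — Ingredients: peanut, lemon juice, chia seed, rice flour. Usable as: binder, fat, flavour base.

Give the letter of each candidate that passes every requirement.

A, D, E, H, J

A: only tapioca; none excluded — keep
B: has crab, so not vegetarian — no
C: has brandy, so not alcohol-free; has wheat, so not wheat-free — no
D: no alcohol, vegetarian — keep
E: works as a binder, no corn, no dairy — OK
F: has wheat flour, so not wheat-free — out
G: has corn, so not corn-free; has whey, so not dairy-free — out
H: only coconut oil, rice flour, and arrowroot; none excluded — OK
I: has milk, so not dairy-free — out
J: no dairy, no corn — keep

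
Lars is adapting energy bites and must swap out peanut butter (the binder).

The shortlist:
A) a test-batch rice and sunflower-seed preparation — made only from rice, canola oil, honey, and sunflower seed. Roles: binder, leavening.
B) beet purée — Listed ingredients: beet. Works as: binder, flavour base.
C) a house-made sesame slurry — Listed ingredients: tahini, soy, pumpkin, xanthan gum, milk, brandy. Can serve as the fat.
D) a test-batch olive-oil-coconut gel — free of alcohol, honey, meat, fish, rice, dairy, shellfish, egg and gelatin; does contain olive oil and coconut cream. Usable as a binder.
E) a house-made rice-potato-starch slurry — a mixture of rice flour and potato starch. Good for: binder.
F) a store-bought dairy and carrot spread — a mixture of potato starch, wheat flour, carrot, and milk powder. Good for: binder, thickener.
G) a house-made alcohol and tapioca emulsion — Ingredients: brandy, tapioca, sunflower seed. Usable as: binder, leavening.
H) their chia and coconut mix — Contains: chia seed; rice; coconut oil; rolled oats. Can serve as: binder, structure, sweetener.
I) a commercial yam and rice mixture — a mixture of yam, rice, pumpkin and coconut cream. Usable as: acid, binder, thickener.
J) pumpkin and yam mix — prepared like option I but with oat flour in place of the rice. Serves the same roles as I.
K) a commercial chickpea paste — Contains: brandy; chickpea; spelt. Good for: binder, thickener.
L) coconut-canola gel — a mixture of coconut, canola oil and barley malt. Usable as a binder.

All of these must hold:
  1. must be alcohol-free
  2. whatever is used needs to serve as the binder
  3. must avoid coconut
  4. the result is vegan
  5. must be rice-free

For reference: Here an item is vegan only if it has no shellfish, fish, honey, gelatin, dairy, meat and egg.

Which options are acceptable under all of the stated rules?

A: has honey, so not vegan; has rice, so not rice-free — reject
B: only beet; none excluded — OK
C: not usable as a binder; has milk, so not vegan (and 1 more) — no
D: has coconut cream, so not coconut-free — no
E: has rice flour, so not rice-free — no
F: has milk powder, so not vegan — reject
G: has brandy, so not alcohol-free — reject
H: has coconut oil, so not coconut-free; has rice, so not rice-free — no
I: has coconut cream, so not coconut-free; has rice, so not rice-free — reject
J: has coconut cream, so not coconut-free — no
K: has brandy, so not alcohol-free — out
L: has coconut, so not coconut-free — out

B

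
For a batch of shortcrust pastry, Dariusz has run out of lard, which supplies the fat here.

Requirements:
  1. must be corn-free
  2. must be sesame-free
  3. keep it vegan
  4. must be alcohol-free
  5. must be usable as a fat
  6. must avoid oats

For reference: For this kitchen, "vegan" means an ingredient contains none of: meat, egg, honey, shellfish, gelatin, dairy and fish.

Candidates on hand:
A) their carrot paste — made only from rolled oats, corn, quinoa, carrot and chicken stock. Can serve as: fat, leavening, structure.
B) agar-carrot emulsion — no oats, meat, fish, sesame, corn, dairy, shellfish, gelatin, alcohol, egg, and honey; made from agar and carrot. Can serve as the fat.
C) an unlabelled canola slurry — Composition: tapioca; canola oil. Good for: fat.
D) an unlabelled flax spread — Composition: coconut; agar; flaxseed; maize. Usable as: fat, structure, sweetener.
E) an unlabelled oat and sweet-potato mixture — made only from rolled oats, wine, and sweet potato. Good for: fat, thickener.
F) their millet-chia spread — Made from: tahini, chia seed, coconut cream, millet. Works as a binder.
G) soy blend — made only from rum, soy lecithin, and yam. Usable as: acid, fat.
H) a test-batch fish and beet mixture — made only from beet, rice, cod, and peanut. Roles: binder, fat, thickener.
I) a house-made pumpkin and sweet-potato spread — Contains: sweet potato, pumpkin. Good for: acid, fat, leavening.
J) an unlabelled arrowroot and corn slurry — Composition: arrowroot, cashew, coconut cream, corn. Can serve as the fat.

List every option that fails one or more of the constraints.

A, D, E, F, G, H, J

A: has chicken stock, so not vegan; has corn, so not corn-free (and 1 more) — no
B: nothing on the exclusion list — valid
C: vegan, no alcohol — OK
D: has maize, so not corn-free — no
E: has rolled oats, so not oat-free; has wine, so not alcohol-free — out
F: not usable as a fat; has tahini, so not sesame-free — no
G: has rum, so not alcohol-free — no
H: has cod, so not vegan — reject
I: all constraints satisfied — OK
J: has corn, so not corn-free — no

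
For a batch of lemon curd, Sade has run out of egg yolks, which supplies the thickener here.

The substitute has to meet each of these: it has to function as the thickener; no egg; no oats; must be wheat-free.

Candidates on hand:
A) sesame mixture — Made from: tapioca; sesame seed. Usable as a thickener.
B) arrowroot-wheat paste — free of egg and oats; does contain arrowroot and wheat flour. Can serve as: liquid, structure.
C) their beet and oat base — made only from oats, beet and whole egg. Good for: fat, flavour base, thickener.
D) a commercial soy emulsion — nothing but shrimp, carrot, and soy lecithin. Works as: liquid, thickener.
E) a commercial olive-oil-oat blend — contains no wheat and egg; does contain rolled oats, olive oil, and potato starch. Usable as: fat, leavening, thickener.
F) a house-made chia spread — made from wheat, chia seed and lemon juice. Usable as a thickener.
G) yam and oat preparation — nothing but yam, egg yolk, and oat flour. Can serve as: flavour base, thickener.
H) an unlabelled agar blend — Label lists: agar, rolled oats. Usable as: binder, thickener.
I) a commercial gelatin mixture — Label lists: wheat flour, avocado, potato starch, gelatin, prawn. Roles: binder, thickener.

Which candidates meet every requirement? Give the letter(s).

A: all constraints satisfied — OK
B: not usable as a thickener; has wheat flour, so not wheat-free — reject
C: has whole egg, so not egg-free; has oats, so not oat-free — out
D: nothing on the exclusion list — OK
E: has rolled oats, so not oat-free — reject
F: has wheat, so not wheat-free — reject
G: has egg yolk, so not egg-free; has oat flour, so not oat-free — no
H: has rolled oats, so not oat-free — out
I: has wheat flour, so not wheat-free — reject

A, D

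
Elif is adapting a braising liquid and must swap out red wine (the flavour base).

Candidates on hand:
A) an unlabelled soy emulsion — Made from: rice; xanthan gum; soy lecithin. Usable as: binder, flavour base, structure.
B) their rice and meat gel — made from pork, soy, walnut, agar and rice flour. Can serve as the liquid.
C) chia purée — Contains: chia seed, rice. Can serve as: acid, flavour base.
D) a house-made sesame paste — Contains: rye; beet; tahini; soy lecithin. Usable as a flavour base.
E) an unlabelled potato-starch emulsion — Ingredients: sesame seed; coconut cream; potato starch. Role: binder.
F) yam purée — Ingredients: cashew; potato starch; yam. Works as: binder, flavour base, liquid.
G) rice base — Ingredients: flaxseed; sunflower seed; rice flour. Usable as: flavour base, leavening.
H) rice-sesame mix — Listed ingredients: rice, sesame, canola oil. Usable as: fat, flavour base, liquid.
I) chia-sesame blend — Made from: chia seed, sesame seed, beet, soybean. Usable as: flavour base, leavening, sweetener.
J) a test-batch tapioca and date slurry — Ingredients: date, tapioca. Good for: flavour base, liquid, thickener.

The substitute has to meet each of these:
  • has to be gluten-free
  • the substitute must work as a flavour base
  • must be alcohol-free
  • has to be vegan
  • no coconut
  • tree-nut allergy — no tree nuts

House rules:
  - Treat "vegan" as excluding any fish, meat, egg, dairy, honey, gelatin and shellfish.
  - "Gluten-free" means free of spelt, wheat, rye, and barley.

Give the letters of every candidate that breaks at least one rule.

A: only rice, soy lecithin and xanthan gum; none excluded — keep
B: not usable as a flavour base; has pork, so not vegan (and 1 more) — out
C: no tree nuts, gluten-free — keep
D: has rye, so not gluten-free — reject
E: not usable as a flavour base; has coconut cream, so not coconut-free — no
F: has cashew, so not tree-nut-free — out
G: only rice flour, sunflower seed and flaxseed; none excluded — keep
H: every rule checks out — valid
I: all constraints satisfied — keep
J: works as a flavour base, vegan, no coconut — valid

B, D, E, F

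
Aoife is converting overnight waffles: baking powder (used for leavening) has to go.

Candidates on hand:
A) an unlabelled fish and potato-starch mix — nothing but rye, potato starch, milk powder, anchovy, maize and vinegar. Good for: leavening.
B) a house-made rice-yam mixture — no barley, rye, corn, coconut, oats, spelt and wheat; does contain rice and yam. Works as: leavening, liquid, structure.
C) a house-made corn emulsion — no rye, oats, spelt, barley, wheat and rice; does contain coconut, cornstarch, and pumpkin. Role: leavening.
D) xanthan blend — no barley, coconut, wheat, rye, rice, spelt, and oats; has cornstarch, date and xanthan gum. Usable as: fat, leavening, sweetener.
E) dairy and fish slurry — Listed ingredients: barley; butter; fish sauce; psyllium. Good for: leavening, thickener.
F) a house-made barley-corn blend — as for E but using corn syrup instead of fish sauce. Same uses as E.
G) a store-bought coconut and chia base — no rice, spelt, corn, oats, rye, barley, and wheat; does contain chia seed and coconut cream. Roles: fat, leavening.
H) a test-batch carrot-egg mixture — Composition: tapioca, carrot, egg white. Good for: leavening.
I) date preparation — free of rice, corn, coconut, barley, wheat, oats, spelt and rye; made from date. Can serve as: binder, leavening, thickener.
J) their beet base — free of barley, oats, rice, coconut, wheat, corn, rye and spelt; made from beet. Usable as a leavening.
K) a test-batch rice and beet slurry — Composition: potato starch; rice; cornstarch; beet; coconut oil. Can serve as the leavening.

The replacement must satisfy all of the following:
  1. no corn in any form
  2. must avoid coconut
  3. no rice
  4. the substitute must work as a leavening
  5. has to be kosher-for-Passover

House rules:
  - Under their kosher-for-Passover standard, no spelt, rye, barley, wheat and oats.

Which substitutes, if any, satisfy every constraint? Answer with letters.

H, I, J

A: has rye, so not kosher-for-Passover; has maize, so not corn-free — no
B: has rice, so not rice-free — no
C: has coconut, so not coconut-free; has cornstarch, so not corn-free — no
D: has cornstarch, so not corn-free — no
E: has barley, so not kosher-for-Passover — out
F: has barley, so not kosher-for-Passover; has corn syrup, so not corn-free — reject
G: has coconut cream, so not coconut-free — no
H: nothing on the exclusion list — keep
I: kosher-for-Passover, no corn — OK
J: all constraints satisfied — valid
K: has rice, so not rice-free; has coconut oil, so not coconut-free (and 1 more) — reject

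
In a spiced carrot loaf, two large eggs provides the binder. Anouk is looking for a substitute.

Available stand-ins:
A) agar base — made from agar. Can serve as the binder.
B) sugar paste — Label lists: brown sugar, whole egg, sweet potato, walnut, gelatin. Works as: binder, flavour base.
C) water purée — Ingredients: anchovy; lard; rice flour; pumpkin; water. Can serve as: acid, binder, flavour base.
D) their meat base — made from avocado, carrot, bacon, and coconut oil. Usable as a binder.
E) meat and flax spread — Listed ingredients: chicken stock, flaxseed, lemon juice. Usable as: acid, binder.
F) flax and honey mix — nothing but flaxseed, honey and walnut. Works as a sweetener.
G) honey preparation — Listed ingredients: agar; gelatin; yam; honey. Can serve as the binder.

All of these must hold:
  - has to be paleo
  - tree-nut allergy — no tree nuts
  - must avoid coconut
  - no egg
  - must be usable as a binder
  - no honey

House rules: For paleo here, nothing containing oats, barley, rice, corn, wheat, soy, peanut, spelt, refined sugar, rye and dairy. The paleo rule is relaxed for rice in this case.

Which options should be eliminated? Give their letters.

B, D, F, G

A: only agar; none excluded — keep
B: has brown sugar, so not paleo; has walnut, so not tree-nut-free (and 1 more) — reject
C: rice is permitted under the paleo carve-out; nothing else excluded — OK
D: has coconut oil, so not coconut-free — no
E: all constraints satisfied — keep
F: not usable as a binder; has walnut, so not tree-nut-free (and 1 more) — reject
G: has honey, so not honey-free — out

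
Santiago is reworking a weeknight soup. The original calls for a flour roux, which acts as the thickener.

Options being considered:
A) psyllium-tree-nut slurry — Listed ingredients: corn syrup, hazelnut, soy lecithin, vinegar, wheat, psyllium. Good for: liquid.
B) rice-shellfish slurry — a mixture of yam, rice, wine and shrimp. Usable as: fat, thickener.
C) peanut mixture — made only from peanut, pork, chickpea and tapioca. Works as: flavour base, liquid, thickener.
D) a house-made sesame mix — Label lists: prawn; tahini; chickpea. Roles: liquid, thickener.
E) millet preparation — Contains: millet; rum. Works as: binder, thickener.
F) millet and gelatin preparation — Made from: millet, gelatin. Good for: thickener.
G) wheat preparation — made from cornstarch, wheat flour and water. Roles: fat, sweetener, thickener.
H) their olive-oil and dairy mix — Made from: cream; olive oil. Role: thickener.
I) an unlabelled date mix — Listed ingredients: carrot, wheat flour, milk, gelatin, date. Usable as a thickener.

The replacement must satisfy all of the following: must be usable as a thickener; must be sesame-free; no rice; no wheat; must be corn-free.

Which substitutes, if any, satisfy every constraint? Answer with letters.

A: not usable as a thickener; has wheat, so not wheat-free (and 1 more) — out
B: has rice, so not rice-free — no
C: no rice, no sesame — keep
D: has tahini, so not sesame-free — no
E: only rum and millet; none excluded — keep
F: only gelatin and millet; none excluded — keep
G: has wheat flour, so not wheat-free; has cornstarch, so not corn-free — reject
H: works as a thickener, no corn, no rice — OK
I: has wheat flour, so not wheat-free — reject

C, E, F, H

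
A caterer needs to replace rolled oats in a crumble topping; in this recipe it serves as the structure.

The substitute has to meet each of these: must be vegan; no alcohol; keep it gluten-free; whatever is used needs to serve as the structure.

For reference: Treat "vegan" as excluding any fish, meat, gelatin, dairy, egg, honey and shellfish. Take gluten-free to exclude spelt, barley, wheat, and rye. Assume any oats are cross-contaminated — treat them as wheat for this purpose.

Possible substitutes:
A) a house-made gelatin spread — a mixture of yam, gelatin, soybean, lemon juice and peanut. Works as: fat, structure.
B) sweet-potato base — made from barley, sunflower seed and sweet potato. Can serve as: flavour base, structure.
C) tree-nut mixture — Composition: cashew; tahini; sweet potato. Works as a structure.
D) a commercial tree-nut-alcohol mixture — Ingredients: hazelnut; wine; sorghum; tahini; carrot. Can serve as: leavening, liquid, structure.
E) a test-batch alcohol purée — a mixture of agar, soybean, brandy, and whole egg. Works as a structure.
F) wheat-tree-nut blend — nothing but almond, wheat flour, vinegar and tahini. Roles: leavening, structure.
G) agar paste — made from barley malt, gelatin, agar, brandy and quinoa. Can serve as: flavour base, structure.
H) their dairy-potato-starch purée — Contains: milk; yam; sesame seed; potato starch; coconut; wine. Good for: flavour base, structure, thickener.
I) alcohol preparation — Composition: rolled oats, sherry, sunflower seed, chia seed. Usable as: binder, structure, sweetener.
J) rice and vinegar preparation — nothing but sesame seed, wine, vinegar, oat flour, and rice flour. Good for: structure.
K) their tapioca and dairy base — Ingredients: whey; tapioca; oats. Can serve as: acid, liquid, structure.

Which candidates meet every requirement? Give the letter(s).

C

A: has gelatin, so not vegan — reject
B: has barley, so not gluten-free — out
C: only tahini, cashew and sweet potato; none excluded — OK
D: has wine, so not alcohol-free — no
E: has whole egg, so not vegan; has brandy, so not alcohol-free — reject
F: has wheat flour, so not gluten-free — reject
G: has gelatin, so not vegan; has barley malt, so not gluten-free (and 1 more) — no
H: has milk, so not vegan; has wine, so not alcohol-free — reject
I: has rolled oats, so not gluten-free; has sherry, so not alcohol-free — reject
J: has oat flour, so not gluten-free; has wine, so not alcohol-free — out
K: has whey, so not vegan; has oats, so not gluten-free — reject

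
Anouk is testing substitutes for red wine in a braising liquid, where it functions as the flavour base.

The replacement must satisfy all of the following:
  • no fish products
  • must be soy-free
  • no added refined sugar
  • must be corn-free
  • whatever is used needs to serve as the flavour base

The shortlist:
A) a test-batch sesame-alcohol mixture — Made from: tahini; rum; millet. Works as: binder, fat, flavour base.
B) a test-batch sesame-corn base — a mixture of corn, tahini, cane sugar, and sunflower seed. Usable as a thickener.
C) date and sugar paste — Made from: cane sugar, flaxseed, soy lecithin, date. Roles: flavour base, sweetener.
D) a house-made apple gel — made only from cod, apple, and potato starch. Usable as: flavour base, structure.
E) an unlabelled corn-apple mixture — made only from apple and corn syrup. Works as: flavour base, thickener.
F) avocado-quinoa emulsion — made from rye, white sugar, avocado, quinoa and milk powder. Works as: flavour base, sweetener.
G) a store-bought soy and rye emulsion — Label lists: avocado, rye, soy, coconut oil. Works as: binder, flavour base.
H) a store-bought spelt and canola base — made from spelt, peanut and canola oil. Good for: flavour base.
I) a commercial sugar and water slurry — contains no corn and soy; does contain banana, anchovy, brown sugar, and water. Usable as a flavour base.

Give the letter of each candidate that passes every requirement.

A: all constraints satisfied — keep
B: not usable as a flavour base; has cane sugar, so not no-added-sugar (and 1 more) — no
C: has cane sugar, so not no-added-sugar; has soy lecithin, so not soy-free — reject
D: has cod, so not fish-free — reject
E: has corn syrup, so not corn-free — out
F: has white sugar, so not no-added-sugar — no
G: has soy, so not soy-free — reject
H: only peanut, spelt, and canola oil; none excluded — OK
I: has brown sugar, so not no-added-sugar; has anchovy, so not fish-free — reject

A, H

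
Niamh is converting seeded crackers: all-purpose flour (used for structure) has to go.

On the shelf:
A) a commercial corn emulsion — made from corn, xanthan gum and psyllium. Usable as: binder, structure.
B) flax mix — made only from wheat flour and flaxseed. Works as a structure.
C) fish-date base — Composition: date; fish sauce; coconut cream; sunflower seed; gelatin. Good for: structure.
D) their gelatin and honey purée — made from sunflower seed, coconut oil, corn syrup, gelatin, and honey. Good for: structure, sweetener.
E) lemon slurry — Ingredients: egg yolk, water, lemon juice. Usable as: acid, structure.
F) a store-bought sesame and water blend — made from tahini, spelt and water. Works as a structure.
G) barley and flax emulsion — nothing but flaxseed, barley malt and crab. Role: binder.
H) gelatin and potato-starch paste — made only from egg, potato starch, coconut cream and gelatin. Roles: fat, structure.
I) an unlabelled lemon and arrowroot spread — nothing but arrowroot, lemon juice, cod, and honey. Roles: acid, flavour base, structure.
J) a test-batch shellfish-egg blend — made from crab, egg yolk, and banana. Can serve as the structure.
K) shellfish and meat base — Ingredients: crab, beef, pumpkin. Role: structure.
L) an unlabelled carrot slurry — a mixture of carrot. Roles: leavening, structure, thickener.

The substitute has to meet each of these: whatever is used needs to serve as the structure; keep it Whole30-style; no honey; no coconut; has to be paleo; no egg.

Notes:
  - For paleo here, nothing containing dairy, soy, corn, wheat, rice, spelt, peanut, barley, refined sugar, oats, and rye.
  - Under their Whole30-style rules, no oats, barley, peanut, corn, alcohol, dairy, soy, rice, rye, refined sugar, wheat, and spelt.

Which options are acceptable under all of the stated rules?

A: has corn, so not paleo; has corn, so not Whole30-style — out
B: has wheat flour, so not paleo; has wheat flour, so not Whole30-style — reject
C: has coconut cream, so not coconut-free — no
D: has corn syrup, so not paleo; has corn syrup, so not Whole30-style (and 2 more) — no
E: has egg yolk, so not egg-free — out
F: has spelt, so not paleo; has spelt, so not Whole30-style — out
G: not usable as a structure; has barley malt, so not paleo (and 1 more) — no
H: has coconut cream, so not coconut-free; has egg, so not egg-free — out
I: has honey, so not honey-free — no
J: has egg yolk, so not egg-free — reject
K: nothing on the exclusion list — keep
L: Whole30-style, paleo — keep

K, L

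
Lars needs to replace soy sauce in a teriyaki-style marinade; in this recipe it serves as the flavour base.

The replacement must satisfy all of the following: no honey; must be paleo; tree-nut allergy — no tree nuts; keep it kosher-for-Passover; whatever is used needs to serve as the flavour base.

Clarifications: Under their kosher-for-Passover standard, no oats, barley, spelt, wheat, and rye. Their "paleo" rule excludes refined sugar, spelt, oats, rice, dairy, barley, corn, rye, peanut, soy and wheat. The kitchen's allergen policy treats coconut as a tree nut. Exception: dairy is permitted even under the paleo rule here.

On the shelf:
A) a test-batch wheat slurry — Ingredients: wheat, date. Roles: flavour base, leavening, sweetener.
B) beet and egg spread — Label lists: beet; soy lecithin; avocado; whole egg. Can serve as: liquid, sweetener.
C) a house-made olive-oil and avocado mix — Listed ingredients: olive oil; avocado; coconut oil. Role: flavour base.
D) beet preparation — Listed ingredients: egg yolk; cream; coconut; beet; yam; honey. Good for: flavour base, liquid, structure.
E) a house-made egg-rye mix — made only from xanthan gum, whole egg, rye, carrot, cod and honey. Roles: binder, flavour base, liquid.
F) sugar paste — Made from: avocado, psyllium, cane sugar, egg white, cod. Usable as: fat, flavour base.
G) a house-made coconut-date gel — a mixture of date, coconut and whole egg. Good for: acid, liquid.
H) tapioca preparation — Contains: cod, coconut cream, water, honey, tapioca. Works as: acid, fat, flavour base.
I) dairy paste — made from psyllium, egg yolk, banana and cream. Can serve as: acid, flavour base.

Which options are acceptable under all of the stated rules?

I

A: has wheat, so not kosher-for-Passover; has wheat, so not paleo — reject
B: not usable as a flavour base; has soy lecithin, so not paleo — reject
C: has coconut oil, so not tree-nut-free — out
D: has coconut, so not tree-nut-free; has honey, so not honey-free — no
E: has rye, so not kosher-for-Passover; has rye, so not paleo (and 1 more) — reject
F: has cane sugar, so not paleo — out
G: not usable as a flavour base; has coconut, so not tree-nut-free — reject
H: has coconut cream, so not tree-nut-free; has honey, so not honey-free — out
I: dairy is permitted under the paleo carve-out; nothing else excluded — keep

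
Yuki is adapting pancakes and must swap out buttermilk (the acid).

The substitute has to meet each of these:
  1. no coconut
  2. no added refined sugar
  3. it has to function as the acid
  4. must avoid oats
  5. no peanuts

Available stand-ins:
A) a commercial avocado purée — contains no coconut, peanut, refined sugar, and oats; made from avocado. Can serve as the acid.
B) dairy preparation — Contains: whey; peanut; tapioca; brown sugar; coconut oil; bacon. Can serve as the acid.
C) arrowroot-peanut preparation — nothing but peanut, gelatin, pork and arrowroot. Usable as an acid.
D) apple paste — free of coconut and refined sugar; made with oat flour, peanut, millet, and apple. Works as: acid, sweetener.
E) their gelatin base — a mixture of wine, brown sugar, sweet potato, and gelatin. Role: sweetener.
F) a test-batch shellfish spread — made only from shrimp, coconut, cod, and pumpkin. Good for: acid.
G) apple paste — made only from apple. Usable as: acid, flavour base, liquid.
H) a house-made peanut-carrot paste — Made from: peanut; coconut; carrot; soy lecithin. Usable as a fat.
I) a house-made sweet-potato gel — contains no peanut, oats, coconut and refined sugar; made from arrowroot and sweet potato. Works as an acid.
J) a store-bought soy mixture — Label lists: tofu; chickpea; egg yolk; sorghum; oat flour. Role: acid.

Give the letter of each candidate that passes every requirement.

A: no coconut, no peanut — keep
B: has coconut oil, so not coconut-free; has peanut, so not peanut-free (and 1 more) — out
C: has peanut, so not peanut-free — reject
D: has peanut, so not peanut-free; has oat flour, so not oat-free — out
E: not usable as an acid; has brown sugar, so not no-added-sugar — no
F: has coconut, so not coconut-free — no
G: no coconut, no refined sugar — valid
H: not usable as an acid; has coconut, so not coconut-free (and 1 more) — out
I: nothing on the exclusion list — OK
J: has oat flour, so not oat-free — no

A, G, I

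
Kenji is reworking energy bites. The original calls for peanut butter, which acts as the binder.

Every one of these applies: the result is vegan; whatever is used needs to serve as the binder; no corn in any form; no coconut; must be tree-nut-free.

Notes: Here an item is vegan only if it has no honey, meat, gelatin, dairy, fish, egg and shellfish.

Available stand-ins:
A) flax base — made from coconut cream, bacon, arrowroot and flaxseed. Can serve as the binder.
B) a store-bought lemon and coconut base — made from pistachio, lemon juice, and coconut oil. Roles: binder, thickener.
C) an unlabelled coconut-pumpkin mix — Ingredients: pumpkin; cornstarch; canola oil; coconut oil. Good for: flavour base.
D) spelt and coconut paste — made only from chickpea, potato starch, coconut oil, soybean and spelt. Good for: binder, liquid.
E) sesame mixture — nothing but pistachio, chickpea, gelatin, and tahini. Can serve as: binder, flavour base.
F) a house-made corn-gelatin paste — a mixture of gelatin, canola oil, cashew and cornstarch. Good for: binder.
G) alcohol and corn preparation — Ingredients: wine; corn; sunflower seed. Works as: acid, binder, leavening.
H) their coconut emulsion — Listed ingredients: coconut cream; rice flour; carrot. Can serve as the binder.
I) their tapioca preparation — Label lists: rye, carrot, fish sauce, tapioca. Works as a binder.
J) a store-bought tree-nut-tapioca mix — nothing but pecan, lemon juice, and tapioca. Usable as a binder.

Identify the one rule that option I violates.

usable as a binder: satisfied
vegan: has fish sauce — fails
tree-nut-free: satisfied
corn-free: satisfied
coconut-free: satisfied

vegan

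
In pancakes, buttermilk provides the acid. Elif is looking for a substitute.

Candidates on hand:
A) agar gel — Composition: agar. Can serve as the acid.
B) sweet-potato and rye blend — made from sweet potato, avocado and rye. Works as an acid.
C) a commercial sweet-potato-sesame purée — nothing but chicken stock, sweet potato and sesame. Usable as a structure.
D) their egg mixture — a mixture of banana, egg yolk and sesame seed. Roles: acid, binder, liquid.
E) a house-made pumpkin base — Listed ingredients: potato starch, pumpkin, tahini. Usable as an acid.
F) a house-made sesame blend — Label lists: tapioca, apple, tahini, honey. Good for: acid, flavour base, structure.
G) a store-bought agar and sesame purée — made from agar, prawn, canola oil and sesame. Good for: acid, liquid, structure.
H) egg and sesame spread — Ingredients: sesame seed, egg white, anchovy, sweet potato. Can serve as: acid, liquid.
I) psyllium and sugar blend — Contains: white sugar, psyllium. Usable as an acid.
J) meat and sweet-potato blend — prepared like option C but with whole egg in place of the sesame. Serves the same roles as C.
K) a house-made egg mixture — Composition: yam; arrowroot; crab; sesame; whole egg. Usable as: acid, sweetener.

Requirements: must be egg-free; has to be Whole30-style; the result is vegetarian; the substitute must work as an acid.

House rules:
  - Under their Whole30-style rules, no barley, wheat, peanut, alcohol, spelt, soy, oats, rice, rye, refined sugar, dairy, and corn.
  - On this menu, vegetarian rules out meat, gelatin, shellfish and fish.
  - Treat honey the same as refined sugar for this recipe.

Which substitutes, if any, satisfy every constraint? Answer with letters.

A, E

A: nothing on the exclusion list — valid
B: has rye, so not Whole30-style — out
C: not usable as an acid; has chicken stock, so not vegetarian — out
D: has egg yolk, so not egg-free — no
E: no egg, vegetarian — valid
F: has honey, so not Whole30-style — reject
G: has prawn, so not vegetarian — out
H: has anchovy, so not vegetarian; has egg white, so not egg-free — reject
I: has white sugar, so not Whole30-style — no
J: not usable as an acid; has chicken stock, so not vegetarian (and 1 more) — no
K: has crab, so not vegetarian; has whole egg, so not egg-free — no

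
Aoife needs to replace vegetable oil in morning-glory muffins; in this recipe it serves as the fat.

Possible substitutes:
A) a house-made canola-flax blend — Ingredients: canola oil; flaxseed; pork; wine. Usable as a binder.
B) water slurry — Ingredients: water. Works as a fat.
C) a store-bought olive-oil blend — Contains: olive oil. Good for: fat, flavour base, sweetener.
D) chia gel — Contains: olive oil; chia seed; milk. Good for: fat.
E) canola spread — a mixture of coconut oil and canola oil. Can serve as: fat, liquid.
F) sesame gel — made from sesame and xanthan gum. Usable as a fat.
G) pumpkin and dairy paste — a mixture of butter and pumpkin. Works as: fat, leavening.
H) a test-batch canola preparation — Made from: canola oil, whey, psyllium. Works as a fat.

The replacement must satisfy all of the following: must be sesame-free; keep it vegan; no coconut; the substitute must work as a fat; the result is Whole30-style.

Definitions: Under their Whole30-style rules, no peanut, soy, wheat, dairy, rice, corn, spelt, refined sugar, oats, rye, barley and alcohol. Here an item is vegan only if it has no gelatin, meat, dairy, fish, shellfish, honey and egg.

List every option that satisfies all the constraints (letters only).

B, C

A: not usable as a fat; has wine, so not Whole30-style (and 1 more) — out
B: only water; none excluded — valid
C: every rule checks out — valid
D: has milk, so not Whole30-style; has milk, so not vegan — out
E: has coconut oil, so not coconut-free — out
F: has sesame, so not sesame-free — out
G: has butter, so not Whole30-style; has butter, so not vegan — reject
H: has whey, so not Whole30-style; has whey, so not vegan — reject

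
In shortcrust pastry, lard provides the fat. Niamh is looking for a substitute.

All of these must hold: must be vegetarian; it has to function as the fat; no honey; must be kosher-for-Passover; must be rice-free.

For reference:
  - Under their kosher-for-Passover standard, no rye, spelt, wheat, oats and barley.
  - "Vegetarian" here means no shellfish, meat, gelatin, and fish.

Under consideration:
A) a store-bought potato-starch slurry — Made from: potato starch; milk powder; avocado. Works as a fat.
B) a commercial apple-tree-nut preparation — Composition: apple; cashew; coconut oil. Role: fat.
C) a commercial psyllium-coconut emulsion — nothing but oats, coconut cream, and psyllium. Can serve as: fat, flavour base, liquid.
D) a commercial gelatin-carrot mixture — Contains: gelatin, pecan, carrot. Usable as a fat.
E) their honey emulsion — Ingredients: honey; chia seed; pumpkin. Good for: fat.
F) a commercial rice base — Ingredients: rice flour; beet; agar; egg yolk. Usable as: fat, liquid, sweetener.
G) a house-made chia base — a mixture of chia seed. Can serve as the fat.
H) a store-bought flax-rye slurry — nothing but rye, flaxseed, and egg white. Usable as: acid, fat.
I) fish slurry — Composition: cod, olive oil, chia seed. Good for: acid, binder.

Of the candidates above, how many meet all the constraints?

3

A: only milk powder, avocado and potato starch; none excluded — valid
B: only coconut oil, cashew and apple; none excluded — OK
C: has oats, so not kosher-for-Passover — reject
D: has gelatin, so not vegetarian — out
E: has honey, so not honey-free — out
F: has rice flour, so not rice-free — no
G: only chia seed; none excluded — valid
H: has rye, so not kosher-for-Passover — reject
I: not usable as a fat; has cod, so not vegetarian — out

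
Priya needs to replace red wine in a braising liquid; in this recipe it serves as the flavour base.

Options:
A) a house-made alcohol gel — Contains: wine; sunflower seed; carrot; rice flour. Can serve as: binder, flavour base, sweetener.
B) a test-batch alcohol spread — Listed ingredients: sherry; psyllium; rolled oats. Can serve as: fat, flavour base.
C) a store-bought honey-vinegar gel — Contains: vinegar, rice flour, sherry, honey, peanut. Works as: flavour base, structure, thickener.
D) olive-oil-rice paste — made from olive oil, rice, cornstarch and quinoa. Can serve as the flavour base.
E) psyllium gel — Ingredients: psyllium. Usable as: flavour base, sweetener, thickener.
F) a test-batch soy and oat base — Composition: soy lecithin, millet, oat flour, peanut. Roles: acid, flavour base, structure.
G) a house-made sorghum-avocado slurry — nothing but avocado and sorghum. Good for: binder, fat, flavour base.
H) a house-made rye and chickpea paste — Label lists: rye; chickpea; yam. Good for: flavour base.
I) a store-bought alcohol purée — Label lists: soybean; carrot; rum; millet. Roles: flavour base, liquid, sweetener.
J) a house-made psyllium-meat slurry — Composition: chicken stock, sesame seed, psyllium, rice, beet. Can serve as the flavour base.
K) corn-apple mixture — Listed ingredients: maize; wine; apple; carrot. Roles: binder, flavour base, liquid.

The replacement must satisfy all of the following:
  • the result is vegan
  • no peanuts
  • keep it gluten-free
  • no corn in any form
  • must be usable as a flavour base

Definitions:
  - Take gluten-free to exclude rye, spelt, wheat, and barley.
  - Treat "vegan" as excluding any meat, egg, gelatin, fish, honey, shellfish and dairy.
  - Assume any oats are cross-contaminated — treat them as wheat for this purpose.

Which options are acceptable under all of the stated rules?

A: vegan, no peanut — OK
B: has rolled oats, so not gluten-free — no
C: has honey, so not vegan; has peanut, so not peanut-free — out
D: has cornstarch, so not corn-free — reject
E: works as a flavour base, no peanut, no corn — OK
F: has oat flour, so not gluten-free; has peanut, so not peanut-free — reject
G: no peanut, vegan — keep
H: has rye, so not gluten-free — reject
I: rum and soybean etc. — none of it excluded — OK
J: has chicken stock, so not vegan — out
K: has maize, so not corn-free — out

A, E, G, I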